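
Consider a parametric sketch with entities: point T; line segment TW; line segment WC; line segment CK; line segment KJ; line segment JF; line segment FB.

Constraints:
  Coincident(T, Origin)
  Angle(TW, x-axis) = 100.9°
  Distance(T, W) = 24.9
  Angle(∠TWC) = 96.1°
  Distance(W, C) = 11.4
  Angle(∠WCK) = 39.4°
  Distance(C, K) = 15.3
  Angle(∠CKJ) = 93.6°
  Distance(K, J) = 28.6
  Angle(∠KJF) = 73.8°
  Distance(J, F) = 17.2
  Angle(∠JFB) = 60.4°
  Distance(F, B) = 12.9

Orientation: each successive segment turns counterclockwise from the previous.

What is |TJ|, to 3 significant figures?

39.9

∠WCK = 39.4° gives CK at -34.6° from the x-axis; with |CK| = 15.3, K = (-3.47, 14.8). ∠CKJ = 93.6° gives KJ at 51.8° from the x-axis; with |KJ| = 28.6, J = (14.2, 37.3). Then |TJ| = |J − T| = 39.9.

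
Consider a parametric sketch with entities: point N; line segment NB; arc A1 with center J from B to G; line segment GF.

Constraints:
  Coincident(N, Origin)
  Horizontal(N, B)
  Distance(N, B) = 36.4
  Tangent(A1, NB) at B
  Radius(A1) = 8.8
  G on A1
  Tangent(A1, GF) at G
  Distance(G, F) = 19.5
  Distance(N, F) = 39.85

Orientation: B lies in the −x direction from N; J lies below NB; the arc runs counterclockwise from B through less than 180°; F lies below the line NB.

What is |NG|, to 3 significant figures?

45.0

Checks: |JG| = 8.800 ✓; ∠(JG, GF) = 90.00° ✓; |GF| = 19.50 ✓; |NF| = 39.85 ✓.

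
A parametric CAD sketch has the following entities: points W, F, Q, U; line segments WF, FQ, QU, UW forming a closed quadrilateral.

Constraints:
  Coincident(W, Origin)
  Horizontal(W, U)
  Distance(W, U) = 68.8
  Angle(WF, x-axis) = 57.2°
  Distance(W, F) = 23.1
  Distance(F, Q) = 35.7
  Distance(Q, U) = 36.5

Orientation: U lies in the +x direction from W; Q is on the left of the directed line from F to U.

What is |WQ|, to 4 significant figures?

55.19

W is at the origin; WU is horizontal with |WU| = 68.8 and U in +x, so U = (68.8, 0). WF runs at 57.2° with |WF| = 23.1, so F = (12.51, 19.42). Q is determined by |FQ| = 35.7 and |QU| = 36.5 together: it lies at the intersection of circle(F, 35.7) and circle(U, 36.5). With |FU| = 59.54, the foot of the radical line on FU is 29.29 from F and the perpendicular offset is √(35.7² − 29.29²) = 20.42. Taking the left-of-FU solution: Q = (46.86, 29.17).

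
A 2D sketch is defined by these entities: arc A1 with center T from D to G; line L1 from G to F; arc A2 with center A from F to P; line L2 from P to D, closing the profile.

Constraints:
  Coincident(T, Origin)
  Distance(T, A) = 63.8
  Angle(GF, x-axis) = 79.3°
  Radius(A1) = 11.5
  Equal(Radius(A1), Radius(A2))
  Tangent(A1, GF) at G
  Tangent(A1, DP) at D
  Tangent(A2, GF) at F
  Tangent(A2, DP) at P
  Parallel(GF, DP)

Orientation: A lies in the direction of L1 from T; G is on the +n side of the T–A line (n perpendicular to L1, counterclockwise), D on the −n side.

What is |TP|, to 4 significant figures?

64.83

The slot axis is L1's direction at 79.3°, so u = (cos 79.3°, sin 79.3°) = (0.1857, 0.9826) and n = (−sin 79.3°, cos 79.3°) = (-0.9826, 0.1857). T is at the origin and A lies 63.8 along u from T, so A = 63.8·u = (11.85, 62.69). Tangency of A1 to both parallel lines with radius 11.5 puts G and D at T ± 11.5·n: G = (-11.30, 2.135), D = (11.30, -2.135). Equal radii place F and P the same way about A: F = A + 11.5·n = (0.5455, 64.83), P = A − 11.5·n = (23.15, 60.56). Then |TP| = |P − T| = 64.83.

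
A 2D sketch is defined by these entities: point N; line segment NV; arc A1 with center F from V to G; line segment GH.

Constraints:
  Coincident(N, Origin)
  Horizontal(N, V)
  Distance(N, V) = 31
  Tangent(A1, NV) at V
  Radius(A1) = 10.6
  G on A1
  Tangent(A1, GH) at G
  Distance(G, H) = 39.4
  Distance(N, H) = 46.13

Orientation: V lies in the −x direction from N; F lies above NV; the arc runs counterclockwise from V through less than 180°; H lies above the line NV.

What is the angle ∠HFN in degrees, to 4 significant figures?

76.81°

Checks: N.y = 0.00, V.y = 0.00 ✓; |FG| = 10.60 ✓; ∠(FG, GH) = 90.00° ✓; |GH| = 39.40 ✓; |NH| = 46.13 ✓.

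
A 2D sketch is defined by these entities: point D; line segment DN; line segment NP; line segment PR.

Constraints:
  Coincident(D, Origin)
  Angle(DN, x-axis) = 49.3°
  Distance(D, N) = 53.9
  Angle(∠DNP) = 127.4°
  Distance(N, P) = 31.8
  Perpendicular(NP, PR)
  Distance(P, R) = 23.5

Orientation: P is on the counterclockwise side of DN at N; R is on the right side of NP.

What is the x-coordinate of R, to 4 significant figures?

51.59

D is at the origin; DN runs at 49.3° with length 53.9, so N = 53.9·(cos 49.3°, sin 49.3°) = (35.15, 40.86). ∠DNP = 127.4°, so NP runs at 49.3° + (180° − 127.4°) = 101.9° from the x-axis; with |NP| = 31.8, P = N + 31.8·(cos 101.9°, sin 101.9°) = (28.59, 71.98). The perpendicularity gives PR at right angles to NP; with |PR| = 23.5 on the right of NP, R = P + 23.5·(0.9785, 0.2062) = (51.59, 76.83). So R.x = 51.59.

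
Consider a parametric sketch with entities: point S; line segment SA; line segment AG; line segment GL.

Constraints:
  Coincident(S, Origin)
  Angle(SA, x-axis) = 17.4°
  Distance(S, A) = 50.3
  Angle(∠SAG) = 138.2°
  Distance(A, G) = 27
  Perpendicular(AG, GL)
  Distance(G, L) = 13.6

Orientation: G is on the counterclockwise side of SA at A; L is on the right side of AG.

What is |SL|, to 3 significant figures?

79.9

S is at the origin; SA runs at 17.4° with length 50.3, so A = 50.3·(cos 17.4°, sin 17.4°) = (48.0, 15.0). ∠SAG = 138.2°, so AG runs at 17.4° + (180° − 138.2°) = 59.2° from the x-axis; with |AG| = 27.0, G = A + 27.0·(cos 59.2°, sin 59.2°) = (61.8, 38.2). AG ⟂ GL; with |GL| = 13.6 on the right of AG, L = G + 13.6·(0.859, -0.512) = (73.5, 31.3). Then |SL| = |L − S| = 79.9.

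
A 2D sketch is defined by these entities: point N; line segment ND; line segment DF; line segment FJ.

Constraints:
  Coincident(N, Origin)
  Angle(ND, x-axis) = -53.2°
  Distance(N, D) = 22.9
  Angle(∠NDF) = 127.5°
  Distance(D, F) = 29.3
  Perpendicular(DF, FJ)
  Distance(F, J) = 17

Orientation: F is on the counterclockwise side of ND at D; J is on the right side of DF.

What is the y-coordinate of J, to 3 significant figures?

-35.7

N is at the origin; ND runs at -53.2° with length 22.9, so D = 22.9·(cos -53.2°, sin -53.2°) = (13.7, -18.3). ∠NDF = 127.5°, so DF runs at -53.2° + (180° − 127.5°) = -0.700° from the x-axis; with |DF| = 29.3, F = D + 29.3·(cos -0.700°, sin -0.700°) = (43.0, -18.7). DF is perpendicular to FJ; with |FJ| = 17.0 on the right of DF, J = F + 17.0·(-0.0122, -1.00) = (42.8, -35.7). So J.y = -35.7.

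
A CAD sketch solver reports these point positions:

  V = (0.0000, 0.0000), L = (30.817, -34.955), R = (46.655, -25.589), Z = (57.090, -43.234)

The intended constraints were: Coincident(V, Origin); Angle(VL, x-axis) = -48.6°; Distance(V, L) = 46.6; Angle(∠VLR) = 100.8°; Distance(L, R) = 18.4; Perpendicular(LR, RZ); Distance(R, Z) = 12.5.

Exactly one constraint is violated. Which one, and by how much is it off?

Distance(R, Z) = 12.5 — off by 8.00.

V = (0.00, 0.00) ✓; VL at -48.60° ✓; |VL| = 46.60 ✓; ∠VLR = 100.8° ✓; |LR| = 18.40 ✓; ∠(LR, RZ) = 90.00° ✓; |RZ| = 20.50 ✗.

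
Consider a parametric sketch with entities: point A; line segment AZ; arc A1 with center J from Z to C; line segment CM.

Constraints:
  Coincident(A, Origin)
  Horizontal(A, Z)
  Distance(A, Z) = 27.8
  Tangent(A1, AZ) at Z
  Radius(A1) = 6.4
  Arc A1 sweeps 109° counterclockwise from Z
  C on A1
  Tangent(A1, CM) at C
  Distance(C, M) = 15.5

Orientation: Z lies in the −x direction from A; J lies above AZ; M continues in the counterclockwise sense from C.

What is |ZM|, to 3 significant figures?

23.2

A is at the origin; AZ is horizontal with |AZ| = 27.8 and Z on the −x side, so Z = (-27.8, 0.00). Tangency of A1 to AZ means the radius JZ is perpendicular to AZ, so J = Z + (0, 6.4) = (-27.8, 6.40). On A1, Z sits at bearing -90° from J; a 109° counterclockwise sweep puts C at bearing 19°, so C = J + 6.4·(cos 19°, sin 19°) = (-21.7, 8.48). Since A1 is tangent to CM there, JC ⟂ CM, so CM runs along (−sin 19°, cos 19°); with |CM| = 15.5, M = (-26.8, 23.1). Then |ZM| = |M − Z| = 23.2.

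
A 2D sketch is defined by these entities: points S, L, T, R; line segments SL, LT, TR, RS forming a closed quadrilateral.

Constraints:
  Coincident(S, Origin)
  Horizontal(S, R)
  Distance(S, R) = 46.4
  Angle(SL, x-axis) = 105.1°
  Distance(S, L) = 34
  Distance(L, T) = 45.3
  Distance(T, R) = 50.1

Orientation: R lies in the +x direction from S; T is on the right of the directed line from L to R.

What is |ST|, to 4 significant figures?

12.20

S is at the origin; S and R share the same y with |SR| = 46.4 and R in +x, so R = (46.4, 0). SL runs at 105.1° with |SL| = 34.0, so L = (-8.857, 32.83). T is determined by |LT| = 45.3 and |TR| = 50.1 together: it lies at the intersection of circle(L, 45.3) and circle(R, 50.1). With |LR| = 64.27, the foot of the radical line on LR is 28.57 from L and the perpendicular offset is √(45.3² − 28.57²) = 35.15. Taking the right-of-LR solution: T = (-2.244, -11.99).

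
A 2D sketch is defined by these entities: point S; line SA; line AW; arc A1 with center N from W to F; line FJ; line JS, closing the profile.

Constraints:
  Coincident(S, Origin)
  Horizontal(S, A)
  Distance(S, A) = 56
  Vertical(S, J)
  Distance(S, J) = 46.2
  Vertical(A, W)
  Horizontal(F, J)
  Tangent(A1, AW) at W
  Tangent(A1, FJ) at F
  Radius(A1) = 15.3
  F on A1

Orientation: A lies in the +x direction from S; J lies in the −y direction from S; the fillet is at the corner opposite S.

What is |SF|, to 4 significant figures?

61.57

S is at the origin; SA is horizontal with |SA| = 56.0 and A on the +x side, so A = (56.00, 0.000). S and J share the same x with |SJ| = 46.2 and J on the −y side, so J = (0.000, -46.20). The virtual corner opposite S is at (56.00, -46.20). A1 meets AW tangentially, so NW is at right angles to AW and tangency of A1 to FJ means the radius NF is perpendicular to FJ, with radius 15.3, so the center N sits 15.3 in from both sides at N = (40.70, -30.90). That places the tangent points at W = (56.00, -30.90) on AW and F = (40.70, -46.20) on FJ. Then |SF| = |F − S| = 61.57.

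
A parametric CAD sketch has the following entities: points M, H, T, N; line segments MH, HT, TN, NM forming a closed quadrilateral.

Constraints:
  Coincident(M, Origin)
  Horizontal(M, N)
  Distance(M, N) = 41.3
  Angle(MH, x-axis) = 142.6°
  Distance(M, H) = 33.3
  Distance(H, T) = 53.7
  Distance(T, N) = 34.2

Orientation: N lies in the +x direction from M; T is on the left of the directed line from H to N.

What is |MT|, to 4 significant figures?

40.37

Checks: |HT| = 53.70 ✓; |TN| = 34.20 ✓.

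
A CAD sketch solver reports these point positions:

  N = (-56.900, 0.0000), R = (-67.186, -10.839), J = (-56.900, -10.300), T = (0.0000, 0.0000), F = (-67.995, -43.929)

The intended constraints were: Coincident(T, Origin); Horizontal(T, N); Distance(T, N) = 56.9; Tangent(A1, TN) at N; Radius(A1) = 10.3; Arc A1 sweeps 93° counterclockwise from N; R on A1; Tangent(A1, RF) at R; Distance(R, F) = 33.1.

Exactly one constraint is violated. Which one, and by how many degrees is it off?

Tangent(A1, RF) at R — off by 4.40°.

T = (0.00, 0.00) ✓; T.y = 0.00, N.y = 0.00 ✓; |TN| = 56.90 ✓; ∠(JN, NT) = 90.00° ✓; |JN| = 10.30 ✓; bearing(J→R) − bearing(J→N) = 93.00° ✓; |JR| = 10.30 ✓; ∠(JR, RF) = 94.40° ✗; |RF| = 33.10 ✓.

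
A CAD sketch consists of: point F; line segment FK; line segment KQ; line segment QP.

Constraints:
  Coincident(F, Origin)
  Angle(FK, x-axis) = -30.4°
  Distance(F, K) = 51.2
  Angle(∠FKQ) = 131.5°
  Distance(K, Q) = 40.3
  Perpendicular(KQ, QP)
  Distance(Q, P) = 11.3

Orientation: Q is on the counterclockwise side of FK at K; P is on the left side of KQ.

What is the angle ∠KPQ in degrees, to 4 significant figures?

74.34°

F is at the origin; FK runs at -30.4° with length 51.2, so K = 51.2·(cos -30.4°, sin -30.4°) = (44.16, -25.91). ∠FKQ = 131.5°, so KQ runs at -30.4° + (180° − 131.5°) = 18.10° from the x-axis; with |KQ| = 40.3, Q = K + 40.3·(cos 18.10°, sin 18.10°) = (82.47, -13.39). The perpendicularity gives QP at right angles to KQ; with |QP| = 11.3 on the left of KQ, P = Q + 11.3·(-0.3107, 0.9505) = (78.96, -2.648). Then cos ∠KPQ = PK·PQ / (|PK||PQ|), giving 74.34°.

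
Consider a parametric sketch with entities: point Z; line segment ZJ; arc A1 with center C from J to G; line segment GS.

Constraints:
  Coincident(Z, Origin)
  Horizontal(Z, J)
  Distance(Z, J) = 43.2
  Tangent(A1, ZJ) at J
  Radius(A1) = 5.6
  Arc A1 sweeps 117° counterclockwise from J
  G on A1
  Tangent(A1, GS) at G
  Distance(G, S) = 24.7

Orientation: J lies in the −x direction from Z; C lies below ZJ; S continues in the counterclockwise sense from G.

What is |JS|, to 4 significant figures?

30.79

Z is at the origin; Z and J share the same y with |ZJ| = 43.2 and J on the −x side, so J = (-43.20, 0.000). A1 meets ZJ tangentially, so CJ is at right angles to ZJ, so C = J + (0, -5.6) = (-43.20, -5.600). On A1, J sits at bearing 90° from C; a 117° counterclockwise sweep puts G at bearing 207°, so G = C + 5.6·(cos 207°, sin 207°) = (-48.19, -8.142). The tangent condition forces CG to be normal to GS, so GS runs along (−sin 207°, cos 207°); with |GS| = 24.7, S = (-36.98, -30.15). Then |JS| = |S − J| = 30.79.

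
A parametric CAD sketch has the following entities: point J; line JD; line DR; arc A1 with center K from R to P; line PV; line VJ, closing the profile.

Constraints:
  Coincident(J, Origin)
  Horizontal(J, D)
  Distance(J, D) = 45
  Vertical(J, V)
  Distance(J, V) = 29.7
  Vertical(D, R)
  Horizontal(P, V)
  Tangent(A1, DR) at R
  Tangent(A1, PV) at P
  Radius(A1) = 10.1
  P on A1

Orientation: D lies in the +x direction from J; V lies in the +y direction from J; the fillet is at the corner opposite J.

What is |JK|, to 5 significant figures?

40.027

JV is vertical with |JV| = 29.7 and V on the +y side, so V = (0.0000, 29.700). The virtual corner opposite J is at (45.000, 29.700). Since A1 is tangent to DR there, KR ⟂ DR and tangency of A1 to PV means the radius KP is perpendicular to PV, with radius 10.1, so the center K sits 10.1 in from both sides at K = (34.900, 19.600). Then |JK| = |K − J| = 40.027.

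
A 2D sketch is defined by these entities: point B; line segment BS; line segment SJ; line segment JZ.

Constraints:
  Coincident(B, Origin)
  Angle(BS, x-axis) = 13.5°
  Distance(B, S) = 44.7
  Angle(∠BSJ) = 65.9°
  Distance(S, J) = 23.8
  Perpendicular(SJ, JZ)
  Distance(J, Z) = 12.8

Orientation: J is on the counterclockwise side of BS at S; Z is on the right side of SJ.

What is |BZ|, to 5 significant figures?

53.890

B is at the origin; BS runs at 13.5° with length 44.7, so S = 44.7·(cos 13.5°, sin 13.5°) = (43.465, 10.435). ∠BSJ = 65.9°, so SJ runs at 13.5° + (180° − 65.9°) = 127.60° from the x-axis; with |SJ| = 23.8, J = S + 23.8·(cos 127.60°, sin 127.60°) = (28.943, 29.292). SJ ⟂ JZ; with |JZ| = 12.8 on the right of SJ, Z = J + 12.8·(0.79229, 0.61015) = (39.085, 37.101). Then |BZ| = |Z − B| = 53.890.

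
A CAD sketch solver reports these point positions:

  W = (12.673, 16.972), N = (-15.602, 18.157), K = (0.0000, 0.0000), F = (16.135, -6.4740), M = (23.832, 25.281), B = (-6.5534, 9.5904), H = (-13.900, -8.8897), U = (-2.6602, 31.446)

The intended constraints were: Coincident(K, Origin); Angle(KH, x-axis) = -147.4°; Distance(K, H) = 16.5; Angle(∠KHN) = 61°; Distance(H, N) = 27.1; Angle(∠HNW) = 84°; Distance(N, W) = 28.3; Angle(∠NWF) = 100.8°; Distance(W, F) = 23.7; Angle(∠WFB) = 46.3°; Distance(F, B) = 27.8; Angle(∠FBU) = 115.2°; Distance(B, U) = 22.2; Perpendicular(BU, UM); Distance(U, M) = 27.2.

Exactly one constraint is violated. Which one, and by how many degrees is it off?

Perpendicular(BU, UM) — off by 3.00°.

K = (0.00, 0.00) ✓; KH at -147.4° ✓; |KH| = 16.50 ✓; ∠KHN = 61.00° ✓; |HN| = 27.10 ✓; ∠HNW = 84.00° ✓; |NW| = 28.30 ✓; ∠NWF = 100.8° ✓; |WF| = 23.70 ✓; ∠WFB = 46.30° ✓; |FB| = 27.80 ✓; ∠FBU = 115.2° ✓; |BU| = 22.20 ✓; ∠(BU, UM) = 93.00° ✗; |UM| = 27.20 ✓.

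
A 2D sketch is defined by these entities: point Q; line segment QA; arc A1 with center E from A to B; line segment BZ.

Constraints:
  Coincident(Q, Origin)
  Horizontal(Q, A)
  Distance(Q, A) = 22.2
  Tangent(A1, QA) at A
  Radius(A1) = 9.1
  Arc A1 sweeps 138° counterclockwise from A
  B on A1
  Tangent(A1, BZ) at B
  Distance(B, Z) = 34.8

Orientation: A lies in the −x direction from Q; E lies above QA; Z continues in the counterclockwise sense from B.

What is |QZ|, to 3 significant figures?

57.4

Q is at the origin; Q and A share the same y with |QA| = 22.2 and A on the −x side, so A = (-22.2, 0.00). Since A1 is tangent to QA there, EA ⟂ QA, so E = A + (0, 9.1) = (-22.2, 9.10). On A1, A sits at bearing -90° from E; a 138° counterclockwise sweep puts B at bearing 48°, so B = E + 9.1·(cos 48°, sin 48°) = (-16.1, 15.9). The tangent condition forces EB to be normal to BZ, so BZ runs along (−sin 48°, cos 48°); with |BZ| = 34.8, Z = (-42.0, 39.1). Then |QZ| = |Z − Q| = 57.4.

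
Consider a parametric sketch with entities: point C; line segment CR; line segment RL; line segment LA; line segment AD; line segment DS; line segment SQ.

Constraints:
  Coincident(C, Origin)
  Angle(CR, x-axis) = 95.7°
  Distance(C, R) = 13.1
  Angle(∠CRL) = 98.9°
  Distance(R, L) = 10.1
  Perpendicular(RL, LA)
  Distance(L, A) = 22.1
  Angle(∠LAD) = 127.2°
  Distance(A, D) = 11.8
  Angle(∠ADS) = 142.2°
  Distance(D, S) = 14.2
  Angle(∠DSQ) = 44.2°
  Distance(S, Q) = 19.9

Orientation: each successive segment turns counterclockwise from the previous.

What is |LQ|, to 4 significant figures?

17.90

∠ADS = 142.2° gives DS at -2.600° from the x-axis; with |DS| = 14.2, S = (10.55, -16.76). ∠DSQ = 44.2° gives SQ at 133.2° from the x-axis; with |SQ| = 19.9, Q = (-3.070, -2.252). Then |LQ| = |Q − L| = 17.90.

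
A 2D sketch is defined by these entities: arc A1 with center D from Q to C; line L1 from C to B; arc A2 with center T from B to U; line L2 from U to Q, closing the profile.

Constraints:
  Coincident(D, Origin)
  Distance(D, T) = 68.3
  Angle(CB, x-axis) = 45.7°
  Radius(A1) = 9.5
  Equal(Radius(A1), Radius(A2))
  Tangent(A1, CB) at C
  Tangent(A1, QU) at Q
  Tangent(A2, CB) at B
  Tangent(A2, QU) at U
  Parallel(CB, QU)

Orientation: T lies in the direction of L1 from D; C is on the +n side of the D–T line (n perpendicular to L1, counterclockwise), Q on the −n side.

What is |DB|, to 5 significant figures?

68.958

The slot axis is L1's direction at 45.7°, so u = (cos 45.7°, sin 45.7°) = (0.69842, 0.71569) and n = (−sin 45.7°, cos 45.7°) = (-0.71569, 0.69842). D is at the origin and T lies 68.3 along u from D, so T = 68.3·u = (47.702, 48.882). Tangency of A1 to both parallel lines with radius 9.5 puts C and Q at D ± 9.5·n: C = (-6.7991, 6.6349), Q = (6.7991, -6.6349). Equal radii place B and U the same way about T: B = T + 9.5·n = (40.903, 55.517), U = T − 9.5·n = (54.501, 42.247). Then |DB| = |B − D| = 68.958.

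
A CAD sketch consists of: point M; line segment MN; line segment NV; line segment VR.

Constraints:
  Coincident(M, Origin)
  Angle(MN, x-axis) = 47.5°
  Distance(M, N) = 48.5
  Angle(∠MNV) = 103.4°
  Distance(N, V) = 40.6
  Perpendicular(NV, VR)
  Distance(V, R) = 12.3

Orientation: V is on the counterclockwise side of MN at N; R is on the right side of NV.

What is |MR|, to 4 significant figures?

78.90

∠MNV = 103.4°, so NV runs at 47.5° + (180° − 103.4°) = 124.1° from the x-axis; with |NV| = 40.6, V = N + 40.6·(cos 124.1°, sin 124.1°) = (10.00, 69.38). The perpendicularity gives VR at right angles to NV; with |VR| = 12.3 on the right of NV, R = V + 12.3·(0.8281, 0.5606) = (20.19, 76.27). Then |MR| = |R − M| = 78.90.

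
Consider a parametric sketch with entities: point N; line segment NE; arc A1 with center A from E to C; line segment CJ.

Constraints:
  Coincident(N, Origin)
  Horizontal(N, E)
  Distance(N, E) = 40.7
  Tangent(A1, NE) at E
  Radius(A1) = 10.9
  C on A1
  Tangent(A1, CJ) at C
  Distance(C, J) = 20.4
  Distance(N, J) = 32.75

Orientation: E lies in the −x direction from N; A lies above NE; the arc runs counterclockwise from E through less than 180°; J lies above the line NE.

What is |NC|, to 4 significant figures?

31.52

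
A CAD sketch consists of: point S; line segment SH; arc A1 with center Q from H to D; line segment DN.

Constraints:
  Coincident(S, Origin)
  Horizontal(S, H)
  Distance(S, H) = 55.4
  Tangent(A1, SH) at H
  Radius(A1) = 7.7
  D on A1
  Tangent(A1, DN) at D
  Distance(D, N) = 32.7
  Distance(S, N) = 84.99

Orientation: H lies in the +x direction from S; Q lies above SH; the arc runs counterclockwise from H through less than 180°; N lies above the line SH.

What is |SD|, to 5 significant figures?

62.116

Checks: |SH| = 55.40 ✓; |QD| = 7.700 ✓; ∠(QD, DN) = 90.00° ✓; |DN| = 32.70 ✓; |SN| = 84.99 ✓.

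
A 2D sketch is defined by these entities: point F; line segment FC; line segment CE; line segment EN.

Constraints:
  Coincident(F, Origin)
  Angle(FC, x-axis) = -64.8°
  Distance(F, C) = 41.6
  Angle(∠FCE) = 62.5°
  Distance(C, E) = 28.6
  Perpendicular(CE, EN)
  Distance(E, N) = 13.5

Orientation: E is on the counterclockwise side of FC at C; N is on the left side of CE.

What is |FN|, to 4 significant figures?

25.21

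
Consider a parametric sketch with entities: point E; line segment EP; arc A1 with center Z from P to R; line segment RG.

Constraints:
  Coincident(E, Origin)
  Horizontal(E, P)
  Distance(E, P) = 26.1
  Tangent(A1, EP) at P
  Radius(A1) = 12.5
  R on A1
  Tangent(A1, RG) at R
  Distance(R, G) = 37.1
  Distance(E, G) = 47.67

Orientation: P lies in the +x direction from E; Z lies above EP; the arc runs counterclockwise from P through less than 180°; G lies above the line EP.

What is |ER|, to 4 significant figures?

40.85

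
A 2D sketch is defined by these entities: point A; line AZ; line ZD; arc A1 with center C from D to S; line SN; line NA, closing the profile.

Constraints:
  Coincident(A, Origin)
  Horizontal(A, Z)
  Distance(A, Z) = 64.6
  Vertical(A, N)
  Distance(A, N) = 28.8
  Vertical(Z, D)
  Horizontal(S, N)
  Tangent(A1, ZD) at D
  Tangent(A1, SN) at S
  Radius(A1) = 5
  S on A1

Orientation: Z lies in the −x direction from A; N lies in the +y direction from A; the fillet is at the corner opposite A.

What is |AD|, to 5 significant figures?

68.845

The virtual corner opposite A is at (-64.600, 28.800). Since A1 is tangent to ZD there, CD ⟂ ZD and the tangent condition forces CS to be normal to SN, with radius 5.0, so the center C sits 5.0 in from both sides at C = (-59.600, 23.800). That places the tangent points at D = (-64.600, 23.800) on ZD and S = (-59.600, 28.800) on SN. Then |AD| = |D − A| = 68.845.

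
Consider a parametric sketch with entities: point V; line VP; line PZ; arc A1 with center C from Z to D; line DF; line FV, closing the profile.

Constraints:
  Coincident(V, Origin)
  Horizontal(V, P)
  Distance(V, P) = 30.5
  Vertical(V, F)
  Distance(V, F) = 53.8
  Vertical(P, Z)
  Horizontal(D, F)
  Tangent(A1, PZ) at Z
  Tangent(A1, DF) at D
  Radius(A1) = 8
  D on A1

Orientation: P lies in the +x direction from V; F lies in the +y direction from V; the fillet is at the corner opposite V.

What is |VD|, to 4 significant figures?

58.32

The virtual corner opposite V is at (30.50, 53.80). A1 meets PZ tangentially, so CZ is at right angles to PZ and tangency of A1 to DF means the radius CD is perpendicular to DF, with radius 8.0, so the center C sits 8.0 in from both sides at C = (22.50, 45.80). That places the tangent points at Z = (30.50, 45.80) on PZ and D = (22.50, 53.80) on DF. Then |VD| = |D − V| = 58.32.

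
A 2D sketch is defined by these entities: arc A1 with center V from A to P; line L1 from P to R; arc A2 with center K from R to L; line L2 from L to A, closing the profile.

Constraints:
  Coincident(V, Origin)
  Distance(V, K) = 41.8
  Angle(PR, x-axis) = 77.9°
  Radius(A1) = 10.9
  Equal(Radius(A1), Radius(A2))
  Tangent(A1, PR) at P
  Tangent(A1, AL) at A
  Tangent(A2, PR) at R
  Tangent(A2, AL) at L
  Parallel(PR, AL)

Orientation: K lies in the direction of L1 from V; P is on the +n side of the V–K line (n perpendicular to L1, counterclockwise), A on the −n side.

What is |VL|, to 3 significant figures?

43.2

The slot axis is L1's direction at 77.9°, so u = (cos 77.9°, sin 77.9°) = (0.210, 0.978) and n = (−sin 77.9°, cos 77.9°) = (-0.978, 0.210). V is at the origin and K lies 41.8 along u from V, so K = 41.8·u = (8.76, 40.9). Tangency of A1 to both parallel lines with radius 10.9 puts P and A at V ± 10.9·n: P = (-10.7, 2.28), A = (10.7, -2.28). Equal radii place R and L the same way about K: R = K + 10.9·n = (-1.90, 43.2), L = K − 10.9·n = (19.4, 38.6). Then |VL| = |L − V| = 43.2.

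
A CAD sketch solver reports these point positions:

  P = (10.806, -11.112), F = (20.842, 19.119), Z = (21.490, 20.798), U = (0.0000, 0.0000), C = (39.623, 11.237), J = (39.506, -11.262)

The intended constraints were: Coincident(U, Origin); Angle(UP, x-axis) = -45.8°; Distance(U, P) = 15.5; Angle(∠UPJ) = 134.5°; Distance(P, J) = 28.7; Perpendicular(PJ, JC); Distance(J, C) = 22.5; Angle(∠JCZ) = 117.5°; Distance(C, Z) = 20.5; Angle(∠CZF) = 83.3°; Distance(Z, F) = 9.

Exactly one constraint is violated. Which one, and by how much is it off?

Distance(Z, F) = 9 — off by 7.20.

U = (0.00, 0.00) ✓; UP at -45.80° ✓; |UP| = 15.50 ✓; ∠UPJ = 134.5° ✓; |PJ| = 28.70 ✓; ∠(PJ, JC) = 90.00° ✓; |JC| = 22.50 ✓; ∠JCZ = 117.5° ✓; |CZ| = 20.50 ✓; ∠CZF = 83.30° ✓; |ZF| = 1.800 ✗.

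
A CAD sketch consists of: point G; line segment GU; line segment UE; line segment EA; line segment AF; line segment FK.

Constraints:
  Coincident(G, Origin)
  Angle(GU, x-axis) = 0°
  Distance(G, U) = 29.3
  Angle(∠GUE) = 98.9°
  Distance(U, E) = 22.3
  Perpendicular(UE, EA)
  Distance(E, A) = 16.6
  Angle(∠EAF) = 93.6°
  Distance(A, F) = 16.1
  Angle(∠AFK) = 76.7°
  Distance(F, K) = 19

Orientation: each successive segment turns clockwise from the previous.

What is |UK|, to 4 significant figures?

9.499

G is at the origin; GU runs at 0.0° with length 29.3, so U = (29.30, 0.000). ∠GUE = 98.9° gives UE at -81.10° from the x-axis; with |UE| = 22.3, E = (32.75, -22.03). UE ⟂ EA, so EA runs at -171.1°; with |EA| = 16.6, A = (16.35, -24.60). ∠EAF = 93.6° gives AF at 102.5° from the x-axis; with |AF| = 16.1, F = (12.87, -8.881). ∠AFK = 76.7° gives FK at -0.8000° from the x-axis; with |FK| = 19.0, K = (31.86, -9.147). Then |UK| = |K − U| = 9.499.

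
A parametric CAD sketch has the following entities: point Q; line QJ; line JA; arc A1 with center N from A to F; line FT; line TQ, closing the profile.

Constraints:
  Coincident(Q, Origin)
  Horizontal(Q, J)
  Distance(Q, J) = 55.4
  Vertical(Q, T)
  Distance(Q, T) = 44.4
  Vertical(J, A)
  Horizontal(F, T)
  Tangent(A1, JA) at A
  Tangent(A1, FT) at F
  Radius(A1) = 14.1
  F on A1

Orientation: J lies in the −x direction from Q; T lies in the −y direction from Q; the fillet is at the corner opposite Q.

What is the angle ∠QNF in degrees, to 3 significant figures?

126°

Q is at the origin; Q and J share the same y with |QJ| = 55.4 and J on the −x side, so J = (-55.4, 0.00). Q and T share the same x with |QT| = 44.4 and T on the −y side, so T = (0.00, -44.4). The virtual corner opposite Q is at (-55.4, -44.4). Tangency of A1 to JA means the radius NA is perpendicular to JA and since A1 is tangent to FT there, NF ⟂ FT, with radius 14.1, so the center N sits 14.1 in from both sides at N = (-41.3, -30.3). That places the tangent points at A = (-55.4, -30.3) on JA and F = (-41.3, -44.4) on FT. Then cos ∠QNF = NQ·NF / (|NQ||NF|), giving 126°.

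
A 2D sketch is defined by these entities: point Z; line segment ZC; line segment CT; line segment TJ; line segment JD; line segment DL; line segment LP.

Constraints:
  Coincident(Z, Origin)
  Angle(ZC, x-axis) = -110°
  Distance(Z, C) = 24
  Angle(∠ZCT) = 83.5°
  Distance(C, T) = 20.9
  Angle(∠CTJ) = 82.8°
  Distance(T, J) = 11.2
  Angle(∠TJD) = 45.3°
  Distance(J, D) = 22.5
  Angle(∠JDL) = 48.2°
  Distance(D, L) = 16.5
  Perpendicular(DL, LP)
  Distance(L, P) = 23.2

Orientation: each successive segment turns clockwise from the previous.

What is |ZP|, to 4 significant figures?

18.92

∠JDL = 48.2° gives DL at 149.8° from the x-axis; with |DL| = 16.5, L = (-30.43, -17.65). DL ⟂ LP, so LP runs at 59.80°; with |LP| = 23.2, P = (-18.76, 2.401). Then |ZP| = |P − Z| = 18.92.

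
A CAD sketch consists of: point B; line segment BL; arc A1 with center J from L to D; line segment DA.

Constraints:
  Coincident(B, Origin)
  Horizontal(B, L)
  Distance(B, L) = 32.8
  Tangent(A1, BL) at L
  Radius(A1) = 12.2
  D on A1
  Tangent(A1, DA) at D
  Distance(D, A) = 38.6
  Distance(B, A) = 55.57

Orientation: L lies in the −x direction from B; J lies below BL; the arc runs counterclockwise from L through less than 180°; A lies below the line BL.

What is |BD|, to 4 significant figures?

46.96

Checks: |BL| = 32.80 ✓; ∠(JL, LB) = 90.00° ✓; |JL| = 12.20 ✓; |JD| = 12.20 ✓; ∠(JD, DA) = 90.00° ✓; |DA| = 38.60 ✓; |BA| = 55.57 ✓.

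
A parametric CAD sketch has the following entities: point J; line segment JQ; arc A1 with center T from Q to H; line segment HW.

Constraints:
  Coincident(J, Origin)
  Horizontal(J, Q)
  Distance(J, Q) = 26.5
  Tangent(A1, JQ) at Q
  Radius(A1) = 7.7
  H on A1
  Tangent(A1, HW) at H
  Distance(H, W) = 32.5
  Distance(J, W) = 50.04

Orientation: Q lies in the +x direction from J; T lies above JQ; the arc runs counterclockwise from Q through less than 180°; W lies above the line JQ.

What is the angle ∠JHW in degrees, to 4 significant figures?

95.13°

J is at the origin; J and Q share the same y with |JQ| = 26.5 and Q on the +x side, so Q = (26.50, 0.000). Since A1 is tangent to JQ there, TQ ⟂ JQ, so T = Q + (0, 7.7) = (26.50, 7.700). Since TH ⟂ HW (tangency), |TW| = √(7.7² + 32.5²) = 33.40 regardless of where H sits on A1. So W lies on both circle(J, 50.04) and circle(T, 33.40); the above-JQ intersection is W = (28.64, 41.03). H is the foot of the tangent from W: H = (34.09, 8.991).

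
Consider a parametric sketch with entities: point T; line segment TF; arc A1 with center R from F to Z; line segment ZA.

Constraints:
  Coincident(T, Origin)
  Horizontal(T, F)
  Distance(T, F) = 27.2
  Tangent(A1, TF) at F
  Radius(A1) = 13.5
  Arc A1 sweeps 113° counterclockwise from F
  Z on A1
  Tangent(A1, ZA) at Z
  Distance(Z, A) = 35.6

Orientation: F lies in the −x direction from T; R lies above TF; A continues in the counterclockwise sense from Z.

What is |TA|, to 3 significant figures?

59.0

On A1, F sits at bearing -90° from R; a 113° counterclockwise sweep puts Z at bearing 23°, so Z = R + 13.5·(cos 23°, sin 23°) = (-14.8, 18.8). Tangency of A1 to ZA means the radius RZ is perpendicular to ZA, so ZA runs along (−sin 23°, cos 23°); with |ZA| = 35.6, A = (-28.7, 51.5). Then |TA| = |A − T| = 59.0.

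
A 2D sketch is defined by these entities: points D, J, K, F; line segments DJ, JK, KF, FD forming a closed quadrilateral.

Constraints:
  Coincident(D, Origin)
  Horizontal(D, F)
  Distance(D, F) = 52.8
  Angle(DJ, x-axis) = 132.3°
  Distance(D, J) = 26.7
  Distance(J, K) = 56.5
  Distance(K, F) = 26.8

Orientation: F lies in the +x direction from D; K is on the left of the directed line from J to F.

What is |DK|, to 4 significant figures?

44.63

D is at the origin; D and F share the same y with |DF| = 52.8 and F in +x, so F = (52.8, 0). DJ runs at 132.3° with |DJ| = 26.7, so J = (-17.97, 19.75). K is determined by |JK| = 56.5 and |KF| = 26.8 together: it lies at the intersection of circle(J, 56.5) and circle(F, 26.8). With |JF| = 73.47, the foot of the radical line on JF is 53.57 from J and the perpendicular offset is √(56.5² − 53.57²) = 17.95. Taking the left-of-JF solution: K = (38.46, 22.64).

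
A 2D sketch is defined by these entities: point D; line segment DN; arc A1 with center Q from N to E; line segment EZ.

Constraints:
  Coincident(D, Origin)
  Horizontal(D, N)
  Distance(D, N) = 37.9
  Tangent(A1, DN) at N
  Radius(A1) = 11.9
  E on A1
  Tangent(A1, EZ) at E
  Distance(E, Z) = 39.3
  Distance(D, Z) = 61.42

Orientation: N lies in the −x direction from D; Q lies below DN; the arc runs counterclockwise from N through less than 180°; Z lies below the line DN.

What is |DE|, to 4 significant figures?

51.54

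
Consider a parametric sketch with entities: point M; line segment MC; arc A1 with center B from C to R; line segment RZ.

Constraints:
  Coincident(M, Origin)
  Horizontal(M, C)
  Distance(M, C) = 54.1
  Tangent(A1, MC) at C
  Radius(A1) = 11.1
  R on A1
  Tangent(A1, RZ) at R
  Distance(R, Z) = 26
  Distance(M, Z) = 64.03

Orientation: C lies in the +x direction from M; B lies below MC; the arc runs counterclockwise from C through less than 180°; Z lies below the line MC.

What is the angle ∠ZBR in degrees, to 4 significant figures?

66.88°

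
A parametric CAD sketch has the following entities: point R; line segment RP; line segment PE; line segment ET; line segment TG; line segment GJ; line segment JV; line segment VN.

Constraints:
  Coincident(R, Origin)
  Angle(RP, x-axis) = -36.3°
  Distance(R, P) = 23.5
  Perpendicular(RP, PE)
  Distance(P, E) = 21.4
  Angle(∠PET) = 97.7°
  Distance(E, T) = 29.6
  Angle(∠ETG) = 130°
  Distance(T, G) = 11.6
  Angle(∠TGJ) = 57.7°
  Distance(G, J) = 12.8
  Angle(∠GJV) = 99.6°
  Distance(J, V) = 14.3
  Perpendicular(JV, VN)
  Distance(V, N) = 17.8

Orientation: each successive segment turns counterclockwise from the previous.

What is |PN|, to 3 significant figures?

49.7

R is at the origin; RP runs at -36.3° with length 23.5, so P = (18.9, -13.9). RP ⟂ PE, so PE runs at 53.7°; with |PE| = 21.4, E = (31.6, 3.33). ∠PET = 97.7° gives ET at 136° from the x-axis; with |ET| = 29.6, T = (10.3, 23.9). ∠ETG = 130.0° gives TG at -174° from the x-axis; with |TG| = 11.6, G = (-1.22, 22.7). ∠TGJ = 57.7° gives GJ at -51.7° from the x-axis; with |GJ| = 12.8, J = (6.71, 12.6). ∠GJV = 99.6° gives JV at 28.7° from the x-axis; with |JV| = 14.3, V = (19.3, 19.5). JV ⟂ VN, so VN runs at 119°; with |VN| = 17.8, N = (10.7, 35.1). Then |PN| = |N − P| = 49.7.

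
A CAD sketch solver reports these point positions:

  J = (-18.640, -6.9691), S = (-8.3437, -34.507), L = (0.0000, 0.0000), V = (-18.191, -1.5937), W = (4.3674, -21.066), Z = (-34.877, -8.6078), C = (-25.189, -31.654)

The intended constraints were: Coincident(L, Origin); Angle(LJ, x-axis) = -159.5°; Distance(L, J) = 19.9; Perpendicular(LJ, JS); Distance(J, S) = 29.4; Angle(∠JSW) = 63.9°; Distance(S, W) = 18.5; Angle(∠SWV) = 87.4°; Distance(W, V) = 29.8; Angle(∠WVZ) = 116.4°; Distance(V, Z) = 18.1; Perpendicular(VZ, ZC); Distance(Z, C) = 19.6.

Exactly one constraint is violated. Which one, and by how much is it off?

Distance(Z, C) = 19.6 — off by 5.40.

L = (0.00, 0.00) ✓; LJ at -159.5° ✓; |LJ| = 19.90 ✓; ∠(LJ, JS) = 90.00° ✓; |JS| = 29.40 ✓; ∠JSW = 63.90° ✓; |SW| = 18.50 ✓; ∠SWV = 87.40° ✓; |WV| = 29.80 ✓; ∠WVZ = 116.4° ✓; |VZ| = 18.10 ✓; ∠(VZ, ZC) = 90.00° ✓; |ZC| = 25.00 ✗.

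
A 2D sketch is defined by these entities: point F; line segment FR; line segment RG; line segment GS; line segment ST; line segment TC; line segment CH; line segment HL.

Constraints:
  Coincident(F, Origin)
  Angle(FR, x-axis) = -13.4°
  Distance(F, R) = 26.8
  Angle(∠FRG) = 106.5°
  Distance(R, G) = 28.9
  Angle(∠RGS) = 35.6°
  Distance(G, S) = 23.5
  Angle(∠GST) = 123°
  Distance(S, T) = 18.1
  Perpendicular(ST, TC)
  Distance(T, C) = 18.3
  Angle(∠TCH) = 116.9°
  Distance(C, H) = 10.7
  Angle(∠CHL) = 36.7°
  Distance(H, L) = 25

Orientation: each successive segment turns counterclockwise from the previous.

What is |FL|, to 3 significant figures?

19.9

F is at the origin; FR runs at -13.4° with length 26.8, so R = (26.1, -6.21). ∠FRG = 106.5° gives RG at 60.1° from the x-axis; with |RG| = 28.9, G = (40.5, 18.8). ∠RGS = 35.6° gives GS at -156° from the x-axis; with |GS| = 23.5, S = (19.1, 9.10). ∠GST = 123.0° gives ST at -98.5° from the x-axis; with |ST| = 18.1, T = (16.4, -8.80). ST is perpendicular to TC, so TC runs at -8.50°; with |TC| = 18.3, C = (34.5, -11.5). ∠TCH = 116.9° gives CH at 54.6° from the x-axis; with |CH| = 10.7, H = (40.7, -2.79). ∠CHL = 36.7° gives HL at -162° from the x-axis; with |HL| = 25.0, L = (16.9, -10.5). Then |FL| = |L − F| = 19.9.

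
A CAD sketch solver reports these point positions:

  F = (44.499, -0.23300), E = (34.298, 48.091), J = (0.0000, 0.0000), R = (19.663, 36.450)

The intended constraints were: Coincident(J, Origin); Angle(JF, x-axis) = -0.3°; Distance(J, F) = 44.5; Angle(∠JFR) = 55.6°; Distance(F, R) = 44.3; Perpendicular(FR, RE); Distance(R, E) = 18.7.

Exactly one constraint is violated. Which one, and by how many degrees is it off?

Perpendicular(FR, RE) — off by 4.40°.

J = (0.00, 0.00) ✓; JF at -0.3000° ✓; |JF| = 44.50 ✓; ∠JFR = 55.60° ✓; |FR| = 44.30 ✓; ∠(FR, RE) = 85.60° ✗; |RE| = 18.70 ✓.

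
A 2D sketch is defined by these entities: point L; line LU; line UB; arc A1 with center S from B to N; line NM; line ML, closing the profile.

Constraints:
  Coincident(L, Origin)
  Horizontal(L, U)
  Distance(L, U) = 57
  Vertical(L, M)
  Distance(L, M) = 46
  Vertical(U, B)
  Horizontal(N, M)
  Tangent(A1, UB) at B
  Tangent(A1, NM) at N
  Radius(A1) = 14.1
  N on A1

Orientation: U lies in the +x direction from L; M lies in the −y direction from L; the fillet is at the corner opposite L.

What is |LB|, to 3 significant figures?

65.3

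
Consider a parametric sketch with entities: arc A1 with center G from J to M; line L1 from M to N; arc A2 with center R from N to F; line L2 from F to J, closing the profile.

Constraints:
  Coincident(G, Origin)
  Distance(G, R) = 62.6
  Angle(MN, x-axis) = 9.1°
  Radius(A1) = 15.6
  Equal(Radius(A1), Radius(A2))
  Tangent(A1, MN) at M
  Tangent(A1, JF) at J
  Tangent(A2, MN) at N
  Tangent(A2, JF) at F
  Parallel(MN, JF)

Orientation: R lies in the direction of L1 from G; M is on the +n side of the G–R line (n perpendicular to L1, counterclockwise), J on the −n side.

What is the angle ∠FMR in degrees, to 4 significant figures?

12.50°

The slot axis is L1's direction at 9.1°, so u = (cos 9.1°, sin 9.1°) = (0.9874, 0.1582) and n = (−sin 9.1°, cos 9.1°) = (-0.1582, 0.9874). G is at the origin and R lies 62.6 along u from G, so R = 62.6·u = (61.81, 9.901). Tangency of A1 to both parallel lines with radius 15.6 puts M and J at G ± 15.6·n: M = (-2.467, 15.40), J = (2.467, -15.40). Equal radii place N and F the same way about R: N = R + 15.6·n = (59.34, 25.30), F = R − 15.6·n = (64.28, -5.503). Then cos ∠FMR = MF·MR / (|MF||MR|), giving 12.50°.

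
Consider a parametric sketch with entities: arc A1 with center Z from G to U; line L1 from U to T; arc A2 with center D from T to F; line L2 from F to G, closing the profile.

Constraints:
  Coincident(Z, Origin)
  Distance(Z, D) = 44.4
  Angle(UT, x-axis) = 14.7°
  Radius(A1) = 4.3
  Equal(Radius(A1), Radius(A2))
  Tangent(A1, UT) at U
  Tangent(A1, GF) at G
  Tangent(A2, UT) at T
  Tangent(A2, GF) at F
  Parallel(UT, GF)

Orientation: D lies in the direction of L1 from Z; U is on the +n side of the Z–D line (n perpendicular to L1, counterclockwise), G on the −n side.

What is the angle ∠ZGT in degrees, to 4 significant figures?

79.04°

Tangency of A1 to both parallel lines with radius 4.3 puts U and G at Z ± 4.3·n: U = (-1.091, 4.159), G = (1.091, -4.159). Equal radii place T and F the same way about D: T = D + 4.3·n = (41.86, 15.43), F = D − 4.3·n = (44.04, 7.108). Then cos ∠ZGT = GZ·GT / (|GZ||GT|), giving 79.04°.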